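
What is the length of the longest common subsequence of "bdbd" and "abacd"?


LCS of "bdbd" and "abacd"
DP table:
           a    b    a    c    d
      0    0    0    0    0    0
  b   0    0    1    1    1    1
  d   0    0    1    1    1    2
  b   0    0    1    1    1    2
  d   0    0    1    1    1    2
LCS length = dp[4][5] = 2

2


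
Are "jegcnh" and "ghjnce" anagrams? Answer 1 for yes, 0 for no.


Strings: "jegcnh", "ghjnce"
Sorted first:  ceghjn
Sorted second: ceghjn
Sorted forms match => anagrams

1


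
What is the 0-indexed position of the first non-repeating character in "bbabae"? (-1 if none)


Input: bbabae
Character frequencies:
  'a': 2
  'b': 3
  'e': 1
Scanning left to right for freq == 1:
  Position 0 ('b'): freq=3, skip
  Position 1 ('b'): freq=3, skip
  Position 2 ('a'): freq=2, skip
  Position 3 ('b'): freq=3, skip
  Position 4 ('a'): freq=2, skip
  Position 5 ('e'): unique! => answer = 5

5


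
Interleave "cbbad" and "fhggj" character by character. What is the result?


Interleaving "cbbad" and "fhggj":
  Position 0: 'c' from first, 'f' from second => "cf"
  Position 1: 'b' from first, 'h' from second => "bh"
  Position 2: 'b' from first, 'g' from second => "bg"
  Position 3: 'a' from first, 'g' from second => "ag"
  Position 4: 'd' from first, 'j' from second => "dj"
Result: cfbhbgagdj

cfbhbgagdj


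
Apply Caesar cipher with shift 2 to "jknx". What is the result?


Caesar cipher: shift "jknx" by 2
  'j' (pos 9) + 2 = pos 11 = 'l'
  'k' (pos 10) + 2 = pos 12 = 'm'
  'n' (pos 13) + 2 = pos 15 = 'p'
  'x' (pos 23) + 2 = pos 25 = 'z'
Result: lmpz

lmpz


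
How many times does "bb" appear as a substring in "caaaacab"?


Searching for "bb" in "caaaacab"
Scanning each position:
  Position 0: "ca" => no
  Position 1: "aa" => no
  Position 2: "aa" => no
  Position 3: "aa" => no
  Position 4: "ac" => no
  Position 5: "ca" => no
  Position 6: "ab" => no
Total occurrences: 0

0


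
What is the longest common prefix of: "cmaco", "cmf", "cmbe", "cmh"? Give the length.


Words: cmaco, cmf, cmbe, cmh
  Position 0: all 'c' => match
  Position 1: all 'm' => match
  Position 2: ('a', 'f', 'b', 'h') => mismatch, stop
LCP = "cm" (length 2)

2


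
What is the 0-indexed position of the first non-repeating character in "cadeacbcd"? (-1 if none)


Input: cadeacbcd
Character frequencies:
  'a': 2
  'b': 1
  'c': 3
  'd': 2
  'e': 1
Scanning left to right for freq == 1:
  Position 0 ('c'): freq=3, skip
  Position 1 ('a'): freq=2, skip
  Position 2 ('d'): freq=2, skip
  Position 3 ('e'): unique! => answer = 3

3


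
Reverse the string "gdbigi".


Input: gdbigi
Reading characters right to left:
  Position 5: 'i'
  Position 4: 'g'
  Position 3: 'i'
  Position 2: 'b'
  Position 1: 'd'
  Position 0: 'g'
Reversed: igibdg

igibdg


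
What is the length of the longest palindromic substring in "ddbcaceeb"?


Input: "ddbcaceeb"
Checking substrings for palindromes:
  [3:6] "cac" (len 3) => palindrome
  [0:2] "dd" (len 2) => palindrome
  [6:8] "ee" (len 2) => palindrome
Longest palindromic substring: "cac" with length 3

3


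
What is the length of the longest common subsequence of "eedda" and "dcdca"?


LCS of "eedda" and "dcdca"
DP table:
           d    c    d    c    a
      0    0    0    0    0    0
  e   0    0    0    0    0    0
  e   0    0    0    0    0    0
  d   0    1    1    1    1    1
  d   0    1    1    2    2    2
  a   0    1    1    2    2    3
LCS length = dp[5][5] = 3

3


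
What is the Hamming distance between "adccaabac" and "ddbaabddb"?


Comparing "adccaabac" and "ddbaabddb" position by position:
  Position 0: 'a' vs 'd' => differ
  Position 1: 'd' vs 'd' => same
  Position 2: 'c' vs 'b' => differ
  Position 3: 'c' vs 'a' => differ
  Position 4: 'a' vs 'a' => same
  Position 5: 'a' vs 'b' => differ
  Position 6: 'b' vs 'd' => differ
  Position 7: 'a' vs 'd' => differ
  Position 8: 'c' vs 'b' => differ
Total differences (Hamming distance): 7

7


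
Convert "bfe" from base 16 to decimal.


Input: "bfe" in base 16
Positional expansion:
  Digit 'b' (value 11) x 16^2 = 2816
  Digit 'f' (value 15) x 16^1 = 240
  Digit 'e' (value 14) x 16^0 = 14
Sum = 3070

3070


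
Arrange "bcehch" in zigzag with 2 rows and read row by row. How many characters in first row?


Zigzag "bcehch" into 2 rows:
Placing characters:
  'b' => row 0
  'c' => row 1
  'e' => row 0
  'h' => row 1
  'c' => row 0
  'h' => row 1
Rows:
  Row 0: "bec"
  Row 1: "chh"
First row length: 3

3


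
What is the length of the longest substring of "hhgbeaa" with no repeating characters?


Input: "hhgbeaa"
Sliding window (track last position of each char):
  Position 0 ('h'): window [0,0] length 1 -- new best
  Position 1 ('h'): repeat (last at 0), move window start to 1
  Position 1 ('h'): window [1,1] length 1
  Position 2 ('g'): window [1,2] length 2 -- new best
  Position 3 ('b'): window [1,3] length 3 -- new best
  Position 4 ('e'): window [1,4] length 4 -- new best
  Position 5 ('a'): window [1,5] length 5 -- new best
  Position 6 ('a'): repeat (last at 5), move window start to 6
  Position 6 ('a'): window [6,6] length 1
Longest substring with no repeats: "hgbea" with length 5

5


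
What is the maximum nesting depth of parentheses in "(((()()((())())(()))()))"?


Input: "(((()()((())())(()))()))"
Tracking depth:
  Position 0 '(': depth becomes 1
  Position 1 '(': depth becomes 2
  Position 2 '(': depth becomes 3
  Position 3 '(': depth becomes 4
  Position 4 ')': depth becomes 3
  Position 5 '(': depth becomes 4
  Position 6 ')': depth becomes 3
  Position 7 '(': depth becomes 4
  Position 8 '(': depth becomes 5
  Position 9 '(': depth becomes 6
  Position 10 ')': depth becomes 5
  Position 11 ')': depth becomes 4
  Position 12 '(': depth becomes 5
  Position 13 ')': depth becomes 4
  Position 14 ')': depth becomes 3
  Position 15 '(': depth becomes 4
  Position 16 '(': depth becomes 5
  Position 17 ')': depth becomes 4
  Position 18 ')': depth becomes 3
  Position 19 ')': depth becomes 2
  Position 20 '(': depth becomes 3
  Position 21 ')': depth becomes 2
  Position 22 ')': depth becomes 1
  Position 23 ')': depth becomes 0
Maximum depth reached: 6

6


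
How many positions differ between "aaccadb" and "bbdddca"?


Comparing "aaccadb" and "bbdddca" position by position:
  Position 0: 'a' vs 'b' => DIFFER
  Position 1: 'a' vs 'b' => DIFFER
  Position 2: 'c' vs 'd' => DIFFER
  Position 3: 'c' vs 'd' => DIFFER
  Position 4: 'a' vs 'd' => DIFFER
  Position 5: 'd' vs 'c' => DIFFER
  Position 6: 'b' vs 'a' => DIFFER
Positions that differ: 7

7


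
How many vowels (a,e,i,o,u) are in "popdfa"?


Input: popdfa
Checking each character:
  'p' at position 0: consonant
  'o' at position 1: vowel (running total: 1)
  'p' at position 2: consonant
  'd' at position 3: consonant
  'f' at position 4: consonant
  'a' at position 5: vowel (running total: 2)
Total vowels: 2

2


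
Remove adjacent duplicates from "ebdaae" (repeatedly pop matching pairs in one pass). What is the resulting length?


Input: ebdaae
Stack-based adjacent duplicate removal:
  Read 'e': push. Stack: e
  Read 'b': push. Stack: eb
  Read 'd': push. Stack: ebd
  Read 'a': push. Stack: ebda
  Read 'a': matches stack top 'a' => pop. Stack: ebd
  Read 'e': push. Stack: ebde
Final stack: "ebde" (length 4)

4


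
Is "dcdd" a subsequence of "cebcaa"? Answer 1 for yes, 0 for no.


Check if "dcdd" is a subsequence of "cebcaa"
Greedy scan:
  Position 0 ('c'): no match needed
  Position 1 ('e'): no match needed
  Position 2 ('b'): no match needed
  Position 3 ('c'): no match needed
  Position 4 ('a'): no match needed
  Position 5 ('a'): no match needed
Only matched 0/4 characters => not a subsequence

0


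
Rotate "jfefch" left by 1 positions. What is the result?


Input: "jfefch", rotate left by 1
First 1 characters: "j"
Remaining characters: "fefch"
Concatenate remaining + first: "fefch" + "j" = "fefchj"

fefchj


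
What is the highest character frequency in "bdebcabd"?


Input: bdebcabd
Character counts:
  'a': 1
  'b': 3
  'c': 1
  'd': 2
  'e': 1
Maximum frequency: 3

3


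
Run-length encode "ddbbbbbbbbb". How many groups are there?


Input: ddbbbbbbbbb
Scanning for consecutive runs:
  Group 1: 'd' x 2 (positions 0-1)
  Group 2: 'b' x 9 (positions 2-10)
Total groups: 2

2


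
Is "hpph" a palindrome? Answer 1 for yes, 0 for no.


Input: hpph
Reversed: hpph
  Compare pos 0 ('h') with pos 3 ('h'): match
  Compare pos 1 ('p') with pos 2 ('p'): match
Result: palindrome

1


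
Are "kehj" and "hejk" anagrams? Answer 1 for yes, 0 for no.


Strings: "kehj", "hejk"
Sorted first:  ehjk
Sorted second: ehjk
Sorted forms match => anagrams

1


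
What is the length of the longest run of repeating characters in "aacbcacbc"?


Input: "aacbcacbc"
Scanning for longest run:
  Position 1 ('a'): continues run of 'a', length=2
  Position 2 ('c'): new char, reset run to 1
  Position 3 ('b'): new char, reset run to 1
  Position 4 ('c'): new char, reset run to 1
  Position 5 ('a'): new char, reset run to 1
  Position 6 ('c'): new char, reset run to 1
  Position 7 ('b'): new char, reset run to 1
  Position 8 ('c'): new char, reset run to 1
Longest run: 'a' with length 2

2


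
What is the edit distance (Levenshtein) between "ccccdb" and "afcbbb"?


Computing edit distance: "ccccdb" -> "afcbbb"
DP table:
           a    f    c    b    b    b
      0    1    2    3    4    5    6
  c   1    1    2    2    3    4    5
  c   2    2    2    2    3    4    5
  c   3    3    3    2    3    4    5
  c   4    4    4    3    3    4    5
  d   5    5    5    4    4    4    5
  b   6    6    6    5    4    4    4
Edit distance = dp[6][6] = 4

4


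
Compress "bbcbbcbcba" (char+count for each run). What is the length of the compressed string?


Input: bbcbbcbcba
Runs:
  'b' x 2 => "b2"
  'c' x 1 => "c1"
  'b' x 2 => "b2"
  'c' x 1 => "c1"
  'b' x 1 => "b1"
  'c' x 1 => "c1"
  'b' x 1 => "b1"
  'a' x 1 => "a1"
Compressed: "b2c1b2c1b1c1b1a1"
Compressed length: 16

16


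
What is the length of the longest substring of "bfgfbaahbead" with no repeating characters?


Input: "bfgfbaahbead"
Sliding window (track last position of each char):
  Position 0 ('b'): window [0,0] length 1 -- new best
  Position 1 ('f'): window [0,1] length 2 -- new best
  Position 2 ('g'): window [0,2] length 3 -- new best
  Position 3 ('f'): repeat (last at 1), move window start to 2
  Position 3 ('f'): window [2,3] length 2
  Position 4 ('b'): window [2,4] length 3
  Position 5 ('a'): window [2,5] length 4 -- new best
  Position 6 ('a'): repeat (last at 5), move window start to 6
  Position 6 ('a'): window [6,6] length 1
  Position 7 ('h'): window [6,7] length 2
  Position 8 ('b'): window [6,8] length 3
  Position 9 ('e'): window [6,9] length 4
  Position 10 ('a'): repeat (last at 6), move window start to 7
  Position 10 ('a'): window [7,10] length 4
  Position 11 ('d'): window [7,11] length 5 -- new best
Longest substring with no repeats: "hbead" with length 5

5


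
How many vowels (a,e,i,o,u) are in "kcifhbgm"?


Input: kcifhbgm
Checking each character:
  'k' at position 0: consonant
  'c' at position 1: consonant
  'i' at position 2: vowel (running total: 1)
  'f' at position 3: consonant
  'h' at position 4: consonant
  'b' at position 5: consonant
  'g' at position 6: consonant
  'm' at position 7: consonant
Total vowels: 1

1


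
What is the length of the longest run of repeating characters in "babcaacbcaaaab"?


Input: "babcaacbcaaaab"
Scanning for longest run:
  Position 1 ('a'): new char, reset run to 1
  Position 2 ('b'): new char, reset run to 1
  Position 3 ('c'): new char, reset run to 1
  Position 4 ('a'): new char, reset run to 1
  Position 5 ('a'): continues run of 'a', length=2
  Position 6 ('c'): new char, reset run to 1
  Position 7 ('b'): new char, reset run to 1
  Position 8 ('c'): new char, reset run to 1
  Position 9 ('a'): new char, reset run to 1
  Position 10 ('a'): continues run of 'a', length=2
  Position 11 ('a'): continues run of 'a', length=3
  Position 12 ('a'): continues run of 'a', length=4
  Position 13 ('b'): new char, reset run to 1
Longest run: 'a' with length 4

4


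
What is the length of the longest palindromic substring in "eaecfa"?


Input: "eaecfa"
Checking substrings for palindromes:
  [0:3] "eae" (len 3) => palindrome
Longest palindromic substring: "eae" with length 3

3


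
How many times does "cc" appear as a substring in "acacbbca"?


Searching for "cc" in "acacbbca"
Scanning each position:
  Position 0: "ac" => no
  Position 1: "ca" => no
  Position 2: "ac" => no
  Position 3: "cb" => no
  Position 4: "bb" => no
  Position 5: "bc" => no
  Position 6: "ca" => no
Total occurrences: 0

0


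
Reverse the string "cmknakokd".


Input: cmknakokd
Reading characters right to left:
  Position 8: 'd'
  Position 7: 'k'
  Position 6: 'o'
  Position 5: 'k'
  Position 4: 'a'
  Position 3: 'n'
  Position 2: 'k'
  Position 1: 'm'
  Position 0: 'c'
Reversed: dkokankmc

dkokankmc


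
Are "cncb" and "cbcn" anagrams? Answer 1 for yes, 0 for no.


Strings: "cncb", "cbcn"
Sorted first:  bccn
Sorted second: bccn
Sorted forms match => anagrams

1


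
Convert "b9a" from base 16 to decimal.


Input: "b9a" in base 16
Positional expansion:
  Digit 'b' (value 11) x 16^2 = 2816
  Digit '9' (value 9) x 16^1 = 144
  Digit 'a' (value 10) x 16^0 = 10
Sum = 2970

2970


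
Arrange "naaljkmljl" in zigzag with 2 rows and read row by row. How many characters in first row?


Zigzag "naaljkmljl" into 2 rows:
Placing characters:
  'n' => row 0
  'a' => row 1
  'a' => row 0
  'l' => row 1
  'j' => row 0
  'k' => row 1
  'm' => row 0
  'l' => row 1
  'j' => row 0
  'l' => row 1
Rows:
  Row 0: "najmj"
  Row 1: "alkll"
First row length: 5

5


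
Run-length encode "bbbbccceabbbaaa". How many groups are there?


Input: bbbbccceabbbaaa
Scanning for consecutive runs:
  Group 1: 'b' x 4 (positions 0-3)
  Group 2: 'c' x 3 (positions 4-6)
  Group 3: 'e' x 1 (positions 7-7)
  Group 4: 'a' x 1 (positions 8-8)
  Group 5: 'b' x 3 (positions 9-11)
  Group 6: 'a' x 3 (positions 12-14)
Total groups: 6

6


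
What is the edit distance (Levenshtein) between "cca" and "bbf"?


Computing edit distance: "cca" -> "bbf"
DP table:
           b    b    f
      0    1    2    3
  c   1    1    2    3
  c   2    2    2    3
  a   3    3    3    3
Edit distance = dp[3][3] = 3

3


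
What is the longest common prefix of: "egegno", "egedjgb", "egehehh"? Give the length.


Words: egegno, egedjgb, egehehh
  Position 0: all 'e' => match
  Position 1: all 'g' => match
  Position 2: all 'e' => match
  Position 3: ('g', 'd', 'h') => mismatch, stop
LCP = "ege" (length 3)

3


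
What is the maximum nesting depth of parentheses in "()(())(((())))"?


Input: "()(())(((())))"
Tracking depth:
  Position 0 '(': depth becomes 1
  Position 1 ')': depth becomes 0
  Position 2 '(': depth becomes 1
  Position 3 '(': depth becomes 2
  Position 4 ')': depth becomes 1
  Position 5 ')': depth becomes 0
  Position 6 '(': depth becomes 1
  Position 7 '(': depth becomes 2
  Position 8 '(': depth becomes 3
  Position 9 '(': depth becomes 4
  Position 10 ')': depth becomes 3
  Position 11 ')': depth becomes 2
  Position 12 ')': depth becomes 1
  Position 13 ')': depth becomes 0
Maximum depth reached: 4

4


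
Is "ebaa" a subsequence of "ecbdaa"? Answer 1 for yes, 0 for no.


Check if "ebaa" is a subsequence of "ecbdaa"
Greedy scan:
  Position 0 ('e'): matches sub[0] = 'e'
  Position 1 ('c'): no match needed
  Position 2 ('b'): matches sub[1] = 'b'
  Position 3 ('d'): no match needed
  Position 4 ('a'): matches sub[2] = 'a'
  Position 5 ('a'): matches sub[3] = 'a'
All 4 characters matched => is a subsequence

1


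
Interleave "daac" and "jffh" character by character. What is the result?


Interleaving "daac" and "jffh":
  Position 0: 'd' from first, 'j' from second => "dj"
  Position 1: 'a' from first, 'f' from second => "af"
  Position 2: 'a' from first, 'f' from second => "af"
  Position 3: 'c' from first, 'h' from second => "ch"
Result: djafafch

djafafch


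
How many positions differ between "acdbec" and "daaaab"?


Comparing "acdbec" and "daaaab" position by position:
  Position 0: 'a' vs 'd' => DIFFER
  Position 1: 'c' vs 'a' => DIFFER
  Position 2: 'd' vs 'a' => DIFFER
  Position 3: 'b' vs 'a' => DIFFER
  Position 4: 'e' vs 'a' => DIFFER
  Position 5: 'c' vs 'b' => DIFFER
Positions that differ: 6

6


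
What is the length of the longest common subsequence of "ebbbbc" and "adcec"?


LCS of "ebbbbc" and "adcec"
DP table:
           a    d    c    e    c
      0    0    0    0    0    0
  e   0    0    0    0    1    1
  b   0    0    0    0    1    1
  b   0    0    0    0    1    1
  b   0    0    0    0    1    1
  b   0    0    0    0    1    1
  c   0    0    0    1    1    2
LCS length = dp[6][5] = 2

2


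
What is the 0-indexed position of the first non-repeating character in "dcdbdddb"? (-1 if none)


Input: dcdbdddb
Character frequencies:
  'b': 2
  'c': 1
  'd': 5
Scanning left to right for freq == 1:
  Position 0 ('d'): freq=5, skip
  Position 1 ('c'): unique! => answer = 1

1


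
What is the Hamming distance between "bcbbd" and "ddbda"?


Comparing "bcbbd" and "ddbda" position by position:
  Position 0: 'b' vs 'd' => differ
  Position 1: 'c' vs 'd' => differ
  Position 2: 'b' vs 'b' => same
  Position 3: 'b' vs 'd' => differ
  Position 4: 'd' vs 'a' => differ
Total differences (Hamming distance): 4

4


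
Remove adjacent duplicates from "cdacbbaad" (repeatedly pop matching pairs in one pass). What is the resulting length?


Input: cdacbbaad
Stack-based adjacent duplicate removal:
  Read 'c': push. Stack: c
  Read 'd': push. Stack: cd
  Read 'a': push. Stack: cda
  Read 'c': push. Stack: cdac
  Read 'b': push. Stack: cdacb
  Read 'b': matches stack top 'b' => pop. Stack: cdac
  Read 'a': push. Stack: cdaca
  Read 'a': matches stack top 'a' => pop. Stack: cdac
  Read 'd': push. Stack: cdacd
Final stack: "cdacd" (length 5)

5


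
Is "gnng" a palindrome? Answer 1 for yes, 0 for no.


Input: gnng
Reversed: gnng
  Compare pos 0 ('g') with pos 3 ('g'): match
  Compare pos 1 ('n') with pos 2 ('n'): match
Result: palindrome

1


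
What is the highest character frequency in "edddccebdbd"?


Input: edddccebdbd
Character counts:
  'b': 2
  'c': 2
  'd': 5
  'e': 2
Maximum frequency: 5

5


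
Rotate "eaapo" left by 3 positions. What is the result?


Input: "eaapo", rotate left by 3
First 3 characters: "eaa"
Remaining characters: "po"
Concatenate remaining + first: "po" + "eaa" = "poeaa"

poeaa


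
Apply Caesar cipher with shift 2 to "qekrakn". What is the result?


Caesar cipher: shift "qekrakn" by 2
  'q' (pos 16) + 2 = pos 18 = 's'
  'e' (pos 4) + 2 = pos 6 = 'g'
  'k' (pos 10) + 2 = pos 12 = 'm'
  'r' (pos 17) + 2 = pos 19 = 't'
  'a' (pos 0) + 2 = pos 2 = 'c'
  'k' (pos 10) + 2 = pos 12 = 'm'
  'n' (pos 13) + 2 = pos 15 = 'p'
Result: sgmtcmp

sgmtcmp


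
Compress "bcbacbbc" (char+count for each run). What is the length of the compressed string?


Input: bcbacbbc
Runs:
  'b' x 1 => "b1"
  'c' x 1 => "c1"
  'b' x 1 => "b1"
  'a' x 1 => "a1"
  'c' x 1 => "c1"
  'b' x 2 => "b2"
  'c' x 1 => "c1"
Compressed: "b1c1b1a1c1b2c1"
Compressed length: 14

14


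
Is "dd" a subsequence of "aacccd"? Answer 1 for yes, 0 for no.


Check if "dd" is a subsequence of "aacccd"
Greedy scan:
  Position 0 ('a'): no match needed
  Position 1 ('a'): no match needed
  Position 2 ('c'): no match needed
  Position 3 ('c'): no match needed
  Position 4 ('c'): no match needed
  Position 5 ('d'): matches sub[0] = 'd'
Only matched 1/2 characters => not a subsequence

0


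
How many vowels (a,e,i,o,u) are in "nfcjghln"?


Input: nfcjghln
Checking each character:
  'n' at position 0: consonant
  'f' at position 1: consonant
  'c' at position 2: consonant
  'j' at position 3: consonant
  'g' at position 4: consonant
  'h' at position 5: consonant
  'l' at position 6: consonant
  'n' at position 7: consonant
Total vowels: 0

0


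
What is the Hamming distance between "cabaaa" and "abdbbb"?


Comparing "cabaaa" and "abdbbb" position by position:
  Position 0: 'c' vs 'a' => differ
  Position 1: 'a' vs 'b' => differ
  Position 2: 'b' vs 'd' => differ
  Position 3: 'a' vs 'b' => differ
  Position 4: 'a' vs 'b' => differ
  Position 5: 'a' vs 'b' => differ
Total differences (Hamming distance): 6

6


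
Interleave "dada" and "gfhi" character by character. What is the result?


Interleaving "dada" and "gfhi":
  Position 0: 'd' from first, 'g' from second => "dg"
  Position 1: 'a' from first, 'f' from second => "af"
  Position 2: 'd' from first, 'h' from second => "dh"
  Position 3: 'a' from first, 'i' from second => "ai"
Result: dgafdhai

dgafdhai


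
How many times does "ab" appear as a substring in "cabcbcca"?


Searching for "ab" in "cabcbcca"
Scanning each position:
  Position 0: "ca" => no
  Position 1: "ab" => MATCH
  Position 2: "bc" => no
  Position 3: "cb" => no
  Position 4: "bc" => no
  Position 5: "cc" => no
  Position 6: "ca" => no
Total occurrences: 1

1


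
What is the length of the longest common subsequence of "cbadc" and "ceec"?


LCS of "cbadc" and "ceec"
DP table:
           c    e    e    c
      0    0    0    0    0
  c   0    1    1    1    1
  b   0    1    1    1    1
  a   0    1    1    1    1
  d   0    1    1    1    1
  c   0    1    1    1    2
LCS length = dp[5][4] = 2

2


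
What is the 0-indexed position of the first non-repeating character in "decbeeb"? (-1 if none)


Input: decbeeb
Character frequencies:
  'b': 2
  'c': 1
  'd': 1
  'e': 3
Scanning left to right for freq == 1:
  Position 0 ('d'): unique! => answer = 0

0


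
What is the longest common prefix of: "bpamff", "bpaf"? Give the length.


Words: bpamff, bpaf
  Position 0: all 'b' => match
  Position 1: all 'p' => match
  Position 2: all 'a' => match
  Position 3: ('m', 'f') => mismatch, stop
LCP = "bpa" (length 3)

3


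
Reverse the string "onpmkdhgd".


Input: onpmkdhgd
Reading characters right to left:
  Position 8: 'd'
  Position 7: 'g'
  Position 6: 'h'
  Position 5: 'd'
  Position 4: 'k'
  Position 3: 'm'
  Position 2: 'p'
  Position 1: 'n'
  Position 0: 'o'
Reversed: dghdkmpno

dghdkmpno


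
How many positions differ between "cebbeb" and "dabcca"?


Comparing "cebbeb" and "dabcca" position by position:
  Position 0: 'c' vs 'd' => DIFFER
  Position 1: 'e' vs 'a' => DIFFER
  Position 2: 'b' vs 'b' => same
  Position 3: 'b' vs 'c' => DIFFER
  Position 4: 'e' vs 'c' => DIFFER
  Position 5: 'b' vs 'a' => DIFFER
Positions that differ: 5

5


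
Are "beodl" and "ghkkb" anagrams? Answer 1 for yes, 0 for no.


Strings: "beodl", "ghkkb"
Sorted first:  bdelo
Sorted second: bghkk
Differ at position 1: 'd' vs 'g' => not anagrams

0


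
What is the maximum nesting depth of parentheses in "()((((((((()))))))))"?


Input: "()((((((((()))))))))"
Tracking depth:
  Position 0 '(': depth becomes 1
  Position 1 ')': depth becomes 0
  Position 2 '(': depth becomes 1
  Position 3 '(': depth becomes 2
  Position 4 '(': depth becomes 3
  Position 5 '(': depth becomes 4
  Position 6 '(': depth becomes 5
  Position 7 '(': depth becomes 6
  Position 8 '(': depth becomes 7
  Position 9 '(': depth becomes 8
  Position 10 '(': depth becomes 9
  Position 11 ')': depth becomes 8
  Position 12 ')': depth becomes 7
  Position 13 ')': depth becomes 6
  Position 14 ')': depth becomes 5
  Position 15 ')': depth becomes 4
  Position 16 ')': depth becomes 3
  Position 17 ')': depth becomes 2
  Position 18 ')': depth becomes 1
  Position 19 ')': depth becomes 0
Maximum depth reached: 9

9


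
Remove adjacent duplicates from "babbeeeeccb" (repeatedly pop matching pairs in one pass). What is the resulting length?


Input: babbeeeeccb
Stack-based adjacent duplicate removal:
  Read 'b': push. Stack: b
  Read 'a': push. Stack: ba
  Read 'b': push. Stack: bab
  Read 'b': matches stack top 'b' => pop. Stack: ba
  Read 'e': push. Stack: bae
  Read 'e': matches stack top 'e' => pop. Stack: ba
  Read 'e': push. Stack: bae
  Read 'e': matches stack top 'e' => pop. Stack: ba
  Read 'c': push. Stack: bac
  Read 'c': matches stack top 'c' => pop. Stack: ba
  Read 'b': push. Stack: bab
Final stack: "bab" (length 3)

3


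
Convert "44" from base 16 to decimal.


Input: "44" in base 16
Positional expansion:
  Digit '4' (value 4) x 16^1 = 64
  Digit '4' (value 4) x 16^0 = 4
Sum = 68

68


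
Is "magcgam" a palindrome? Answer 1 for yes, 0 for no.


Input: magcgam
Reversed: magcgam
  Compare pos 0 ('m') with pos 6 ('m'): match
  Compare pos 1 ('a') with pos 5 ('a'): match
  Compare pos 2 ('g') with pos 4 ('g'): match
Result: palindrome

1


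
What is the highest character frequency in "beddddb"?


Input: beddddb
Character counts:
  'b': 2
  'd': 4
  'e': 1
Maximum frequency: 4

4


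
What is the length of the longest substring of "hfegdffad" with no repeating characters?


Input: "hfegdffad"
Sliding window (track last position of each char):
  Position 0 ('h'): window [0,0] length 1 -- new best
  Position 1 ('f'): window [0,1] length 2 -- new best
  Position 2 ('e'): window [0,2] length 3 -- new best
  Position 3 ('g'): window [0,3] length 4 -- new best
  Position 4 ('d'): window [0,4] length 5 -- new best
  Position 5 ('f'): repeat (last at 1), move window start to 2
  Position 5 ('f'): window [2,5] length 4
  Position 6 ('f'): repeat (last at 5), move window start to 6
  Position 6 ('f'): window [6,6] length 1
  Position 7 ('a'): window [6,7] length 2
  Position 8 ('d'): window [6,8] length 3
Longest substring with no repeats: "hfegd" with length 5

5


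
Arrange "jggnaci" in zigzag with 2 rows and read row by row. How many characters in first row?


Zigzag "jggnaci" into 2 rows:
Placing characters:
  'j' => row 0
  'g' => row 1
  'g' => row 0
  'n' => row 1
  'a' => row 0
  'c' => row 1
  'i' => row 0
Rows:
  Row 0: "jgai"
  Row 1: "gnc"
First row length: 4

4


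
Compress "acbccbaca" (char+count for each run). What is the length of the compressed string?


Input: acbccbaca
Runs:
  'a' x 1 => "a1"
  'c' x 1 => "c1"
  'b' x 1 => "b1"
  'c' x 2 => "c2"
  'b' x 1 => "b1"
  'a' x 1 => "a1"
  'c' x 1 => "c1"
  'a' x 1 => "a1"
Compressed: "a1c1b1c2b1a1c1a1"
Compressed length: 16

16


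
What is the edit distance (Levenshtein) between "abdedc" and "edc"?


Computing edit distance: "abdedc" -> "edc"
DP table:
           e    d    c
      0    1    2    3
  a   1    1    2    3
  b   2    2    2    3
  d   3    3    2    3
  e   4    3    3    3
  d   5    4    3    4
  c   6    5    4    3
Edit distance = dp[6][3] = 3

3


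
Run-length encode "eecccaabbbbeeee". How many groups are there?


Input: eecccaabbbbeeee
Scanning for consecutive runs:
  Group 1: 'e' x 2 (positions 0-1)
  Group 2: 'c' x 3 (positions 2-4)
  Group 3: 'a' x 2 (positions 5-6)
  Group 4: 'b' x 4 (positions 7-10)
  Group 5: 'e' x 4 (positions 11-14)
Total groups: 5

5


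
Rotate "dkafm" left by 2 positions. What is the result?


Input: "dkafm", rotate left by 2
First 2 characters: "dk"
Remaining characters: "afm"
Concatenate remaining + first: "afm" + "dk" = "afmdk"

afmdk


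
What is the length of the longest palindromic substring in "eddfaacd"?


Input: "eddfaacd"
Checking substrings for palindromes:
  [1:3] "dd" (len 2) => palindrome
  [4:6] "aa" (len 2) => palindrome
Longest palindromic substring: "dd" with length 2

2


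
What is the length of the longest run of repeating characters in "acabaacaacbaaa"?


Input: "acabaacaacbaaa"
Scanning for longest run:
  Position 1 ('c'): new char, reset run to 1
  Position 2 ('a'): new char, reset run to 1
  Position 3 ('b'): new char, reset run to 1
  Position 4 ('a'): new char, reset run to 1
  Position 5 ('a'): continues run of 'a', length=2
  Position 6 ('c'): new char, reset run to 1
  Position 7 ('a'): new char, reset run to 1
  Position 8 ('a'): continues run of 'a', length=2
  Position 9 ('c'): new char, reset run to 1
  Position 10 ('b'): new char, reset run to 1
  Position 11 ('a'): new char, reset run to 1
  Position 12 ('a'): continues run of 'a', length=2
  Position 13 ('a'): continues run of 'a', length=3
Longest run: 'a' with length 3

3


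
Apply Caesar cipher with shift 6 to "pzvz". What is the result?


Caesar cipher: shift "pzvz" by 6
  'p' (pos 15) + 6 = pos 21 = 'v'
  'z' (pos 25) + 6 = pos 5 = 'f'
  'v' (pos 21) + 6 = pos 1 = 'b'
  'z' (pos 25) + 6 = pos 5 = 'f'
Result: vfbf

vfbf


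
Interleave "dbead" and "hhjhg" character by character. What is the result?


Interleaving "dbead" and "hhjhg":
  Position 0: 'd' from first, 'h' from second => "dh"
  Position 1: 'b' from first, 'h' from second => "bh"
  Position 2: 'e' from first, 'j' from second => "ej"
  Position 3: 'a' from first, 'h' from second => "ah"
  Position 4: 'd' from first, 'g' from second => "dg"
Result: dhbhejahdg

dhbhejahdg


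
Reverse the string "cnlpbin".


Input: cnlpbin
Reading characters right to left:
  Position 6: 'n'
  Position 5: 'i'
  Position 4: 'b'
  Position 3: 'p'
  Position 2: 'l'
  Position 1: 'n'
  Position 0: 'c'
Reversed: nibplnc

nibplnc


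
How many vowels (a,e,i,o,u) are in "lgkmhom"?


Input: lgkmhom
Checking each character:
  'l' at position 0: consonant
  'g' at position 1: consonant
  'k' at position 2: consonant
  'm' at position 3: consonant
  'h' at position 4: consonant
  'o' at position 5: vowel (running total: 1)
  'm' at position 6: consonant
Total vowels: 1

1


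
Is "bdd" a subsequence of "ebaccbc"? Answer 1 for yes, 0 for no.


Check if "bdd" is a subsequence of "ebaccbc"
Greedy scan:
  Position 0 ('e'): no match needed
  Position 1 ('b'): matches sub[0] = 'b'
  Position 2 ('a'): no match needed
  Position 3 ('c'): no match needed
  Position 4 ('c'): no match needed
  Position 5 ('b'): no match needed
  Position 6 ('c'): no match needed
Only matched 1/3 characters => not a subsequence

0


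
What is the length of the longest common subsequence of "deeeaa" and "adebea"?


LCS of "deeeaa" and "adebea"
DP table:
           a    d    e    b    e    a
      0    0    0    0    0    0    0
  d   0    0    1    1    1    1    1
  e   0    0    1    2    2    2    2
  e   0    0    1    2    2    3    3
  e   0    0    1    2    2    3    3
  a   0    1    1    2    2    3    4
  a   0    1    1    2    2    3    4
LCS length = dp[6][6] = 4

4


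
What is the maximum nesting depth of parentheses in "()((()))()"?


Input: "()((()))()"
Tracking depth:
  Position 0 '(': depth becomes 1
  Position 1 ')': depth becomes 0
  Position 2 '(': depth becomes 1
  Position 3 '(': depth becomes 2
  Position 4 '(': depth becomes 3
  Position 5 ')': depth becomes 2
  Position 6 ')': depth becomes 1
  Position 7 ')': depth becomes 0
  Position 8 '(': depth becomes 1
  Position 9 ')': depth becomes 0
Maximum depth reached: 3

3


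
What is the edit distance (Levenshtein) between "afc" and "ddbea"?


Computing edit distance: "afc" -> "ddbea"
DP table:
           d    d    b    e    a
      0    1    2    3    4    5
  a   1    1    2    3    4    4
  f   2    2    2    3    4    5
  c   3    3    3    3    4    5
Edit distance = dp[3][5] = 5

5


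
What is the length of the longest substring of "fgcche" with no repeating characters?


Input: "fgcche"
Sliding window (track last position of each char):
  Position 0 ('f'): window [0,0] length 1 -- new best
  Position 1 ('g'): window [0,1] length 2 -- new best
  Position 2 ('c'): window [0,2] length 3 -- new best
  Position 3 ('c'): repeat (last at 2), move window start to 3
  Position 3 ('c'): window [3,3] length 1
  Position 4 ('h'): window [3,4] length 2
  Position 5 ('e'): window [3,5] length 3
Longest substring with no repeats: "fgc" with length 3

3


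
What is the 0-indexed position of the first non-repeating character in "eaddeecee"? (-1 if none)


Input: eaddeecee
Character frequencies:
  'a': 1
  'c': 1
  'd': 2
  'e': 5
Scanning left to right for freq == 1:
  Position 0 ('e'): freq=5, skip
  Position 1 ('a'): unique! => answer = 1

1


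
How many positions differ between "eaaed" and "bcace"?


Comparing "eaaed" and "bcace" position by position:
  Position 0: 'e' vs 'b' => DIFFER
  Position 1: 'a' vs 'c' => DIFFER
  Position 2: 'a' vs 'a' => same
  Position 3: 'e' vs 'c' => DIFFER
  Position 4: 'd' vs 'e' => DIFFER
Positions that differ: 4

4


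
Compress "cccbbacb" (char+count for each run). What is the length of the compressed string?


Input: cccbbacb
Runs:
  'c' x 3 => "c3"
  'b' x 2 => "b2"
  'a' x 1 => "a1"
  'c' x 1 => "c1"
  'b' x 1 => "b1"
Compressed: "c3b2a1c1b1"
Compressed length: 10

10


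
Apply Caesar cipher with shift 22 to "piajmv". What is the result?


Caesar cipher: shift "piajmv" by 22
  'p' (pos 15) + 22 = pos 11 = 'l'
  'i' (pos 8) + 22 = pos 4 = 'e'
  'a' (pos 0) + 22 = pos 22 = 'w'
  'j' (pos 9) + 22 = pos 5 = 'f'
  'm' (pos 12) + 22 = pos 8 = 'i'
  'v' (pos 21) + 22 = pos 17 = 'r'
Result: lewfir

lewfir


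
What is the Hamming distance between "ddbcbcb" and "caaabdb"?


Comparing "ddbcbcb" and "caaabdb" position by position:
  Position 0: 'd' vs 'c' => differ
  Position 1: 'd' vs 'a' => differ
  Position 2: 'b' vs 'a' => differ
  Position 3: 'c' vs 'a' => differ
  Position 4: 'b' vs 'b' => same
  Position 5: 'c' vs 'd' => differ
  Position 6: 'b' vs 'b' => same
Total differences (Hamming distance): 5

5


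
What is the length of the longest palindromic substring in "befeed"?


Input: "befeed"
Checking substrings for palindromes:
  [1:4] "efe" (len 3) => palindrome
  [3:5] "ee" (len 2) => palindrome
Longest palindromic substring: "efe" with length 3

3


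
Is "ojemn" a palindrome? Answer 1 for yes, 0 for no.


Input: ojemn
Reversed: nmejo
  Compare pos 0 ('o') with pos 4 ('n'): MISMATCH
  Compare pos 1 ('j') with pos 3 ('m'): MISMATCH
Result: not a palindrome

0


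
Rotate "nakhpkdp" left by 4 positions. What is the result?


Input: "nakhpkdp", rotate left by 4
First 4 characters: "nakh"
Remaining characters: "pkdp"
Concatenate remaining + first: "pkdp" + "nakh" = "pkdpnakh"

pkdpnakh


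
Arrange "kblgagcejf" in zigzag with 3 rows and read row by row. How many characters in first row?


Zigzag "kblgagcejf" into 3 rows:
Placing characters:
  'k' => row 0
  'b' => row 1
  'l' => row 2
  'g' => row 1
  'a' => row 0
  'g' => row 1
  'c' => row 2
  'e' => row 1
  'j' => row 0
  'f' => row 1
Rows:
  Row 0: "kaj"
  Row 1: "bggef"
  Row 2: "lc"
First row length: 3

3


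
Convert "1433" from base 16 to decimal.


Input: "1433" in base 16
Positional expansion:
  Digit '1' (value 1) x 16^3 = 4096
  Digit '4' (value 4) x 16^2 = 1024
  Digit '3' (value 3) x 16^1 = 48
  Digit '3' (value 3) x 16^0 = 3
Sum = 5171

5171


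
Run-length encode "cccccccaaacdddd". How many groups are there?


Input: cccccccaaacdddd
Scanning for consecutive runs:
  Group 1: 'c' x 7 (positions 0-6)
  Group 2: 'a' x 3 (positions 7-9)
  Group 3: 'c' x 1 (positions 10-10)
  Group 4: 'd' x 4 (positions 11-14)
Total groups: 4

4


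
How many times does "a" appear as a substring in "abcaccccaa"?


Searching for "a" in "abcaccccaa"
Scanning each position:
  Position 0: "a" => MATCH
  Position 1: "b" => no
  Position 2: "c" => no
  Position 3: "a" => MATCH
  Position 4: "c" => no
  Position 5: "c" => no
  Position 6: "c" => no
  Position 7: "c" => no
  Position 8: "a" => MATCH
  Position 9: "a" => MATCH
Total occurrences: 4

4


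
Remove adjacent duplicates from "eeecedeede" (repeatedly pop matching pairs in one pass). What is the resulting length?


Input: eeecedeede
Stack-based adjacent duplicate removal:
  Read 'e': push. Stack: e
  Read 'e': matches stack top 'e' => pop. Stack: (empty)
  Read 'e': push. Stack: e
  Read 'c': push. Stack: ec
  Read 'e': push. Stack: ece
  Read 'd': push. Stack: eced
  Read 'e': push. Stack: ecede
  Read 'e': matches stack top 'e' => pop. Stack: eced
  Read 'd': matches stack top 'd' => pop. Stack: ece
  Read 'e': matches stack top 'e' => pop. Stack: ec
Final stack: "ec" (length 2)

2


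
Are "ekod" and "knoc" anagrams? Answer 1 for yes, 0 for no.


Strings: "ekod", "knoc"
Sorted first:  deko
Sorted second: ckno
Differ at position 0: 'd' vs 'c' => not anagrams

0


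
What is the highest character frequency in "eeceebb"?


Input: eeceebb
Character counts:
  'b': 2
  'c': 1
  'e': 4
Maximum frequency: 4

4


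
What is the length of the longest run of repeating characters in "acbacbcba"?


Input: "acbacbcba"
Scanning for longest run:
  Position 1 ('c'): new char, reset run to 1
  Position 2 ('b'): new char, reset run to 1
  Position 3 ('a'): new char, reset run to 1
  Position 4 ('c'): new char, reset run to 1
  Position 5 ('b'): new char, reset run to 1
  Position 6 ('c'): new char, reset run to 1
  Position 7 ('b'): new char, reset run to 1
  Position 8 ('a'): new char, reset run to 1
Longest run: 'a' with length 1

1


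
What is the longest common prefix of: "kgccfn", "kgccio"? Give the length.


Words: kgccfn, kgccio
  Position 0: all 'k' => match
  Position 1: all 'g' => match
  Position 2: all 'c' => match
  Position 3: all 'c' => match
  Position 4: ('f', 'i') => mismatch, stop
LCP = "kgcc" (length 4)

4


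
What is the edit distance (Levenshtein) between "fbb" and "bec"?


Computing edit distance: "fbb" -> "bec"
DP table:
           b    e    c
      0    1    2    3
  f   1    1    2    3
  b   2    1    2    3
  b   3    2    2    3
Edit distance = dp[3][3] = 3

3


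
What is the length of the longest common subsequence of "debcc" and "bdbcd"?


LCS of "debcc" and "bdbcd"
DP table:
           b    d    b    c    d
      0    0    0    0    0    0
  d   0    0    1    1    1    1
  e   0    0    1    1    1    1
  b   0    1    1    2    2    2
  c   0    1    1    2    3    3
  c   0    1    1    2    3    3
LCS length = dp[5][5] = 3

3


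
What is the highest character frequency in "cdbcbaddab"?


Input: cdbcbaddab
Character counts:
  'a': 2
  'b': 3
  'c': 2
  'd': 3
Maximum frequency: 3

3


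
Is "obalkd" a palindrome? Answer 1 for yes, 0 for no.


Input: obalkd
Reversed: dklabo
  Compare pos 0 ('o') with pos 5 ('d'): MISMATCH
  Compare pos 1 ('b') with pos 4 ('k'): MISMATCH
  Compare pos 2 ('a') with pos 3 ('l'): MISMATCH
Result: not a palindrome

0


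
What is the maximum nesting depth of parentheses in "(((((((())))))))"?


Input: "(((((((())))))))"
Tracking depth:
  Position 0 '(': depth becomes 1
  Position 1 '(': depth becomes 2
  Position 2 '(': depth becomes 3
  Position 3 '(': depth becomes 4
  Position 4 '(': depth becomes 5
  Position 5 '(': depth becomes 6
  Position 6 '(': depth becomes 7
  Position 7 '(': depth becomes 8
  Position 8 ')': depth becomes 7
  Position 9 ')': depth becomes 6
  Position 10 ')': depth becomes 5
  Position 11 ')': depth becomes 4
  Position 12 ')': depth becomes 3
  Position 13 ')': depth becomes 2
  Position 14 ')': depth becomes 1
  Position 15 ')': depth becomes 0
Maximum depth reached: 8

8


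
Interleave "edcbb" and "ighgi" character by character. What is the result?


Interleaving "edcbb" and "ighgi":
  Position 0: 'e' from first, 'i' from second => "ei"
  Position 1: 'd' from first, 'g' from second => "dg"
  Position 2: 'c' from first, 'h' from second => "ch"
  Position 3: 'b' from first, 'g' from second => "bg"
  Position 4: 'b' from first, 'i' from second => "bi"
Result: eidgchbgbi

eidgchbgbi


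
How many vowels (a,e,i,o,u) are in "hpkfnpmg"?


Input: hpkfnpmg
Checking each character:
  'h' at position 0: consonant
  'p' at position 1: consonant
  'k' at position 2: consonant
  'f' at position 3: consonant
  'n' at position 4: consonant
  'p' at position 5: consonant
  'm' at position 6: consonant
  'g' at position 7: consonant
Total vowels: 0

0
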